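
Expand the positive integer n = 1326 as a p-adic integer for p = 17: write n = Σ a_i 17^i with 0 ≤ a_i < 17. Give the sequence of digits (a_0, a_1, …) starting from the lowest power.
(a_0, a_1, …) = (0, 10, 4)

Repeated division by 17 gives the digits low-to-high: 1326 = 10·17^1 + 4·17^2. Digit sequence: (0, 10, 4).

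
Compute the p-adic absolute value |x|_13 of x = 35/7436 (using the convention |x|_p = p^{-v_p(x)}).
|35/7436|_13 = 169

Step 1 — compute v_13(x) by factoring powers of 13 out of the numerator and denominator: v_13(35/7436) = -2. Step 2 — apply |x|_p = p^{-v_p(x)} = 13^{2} = 169.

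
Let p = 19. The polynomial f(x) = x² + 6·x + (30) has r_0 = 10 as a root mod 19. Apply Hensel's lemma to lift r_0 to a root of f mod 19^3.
r_2 = 1891 (mod 6859)

Hensel: r_{i+1} = r_i − f(r_i)·(f′(r_i))^{-1} mod 19^{i+2}, f′(x) = 2x + 6. Iterate:
  r_0 = 10 (mod 19)
  r_1 = 86 (mod 361)
  r_2 = 1891 (mod 6859)
Final: r = 1891 satisfies f(r) ≡ 0 mod 19^3.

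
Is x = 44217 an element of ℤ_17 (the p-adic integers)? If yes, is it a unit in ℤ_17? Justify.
x ∈ ℤ_17 but not a unit; v_17(x) = 3 > 0

ℤ_17 = {x ∈ ℚ_17 : v_17(x) ≥ 0} and ℤ_17^× = {x ∈ ℤ_17 : v_17(x) = 0}. Here v_17(44217) = v_17(num) − v_17(den) = 3; compare against these criteria.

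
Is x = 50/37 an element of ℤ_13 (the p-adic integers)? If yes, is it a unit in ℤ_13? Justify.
x ∈ ℤ_13^× (unit); v_13(x) = 0

ℤ_13 = {x ∈ ℚ_13 : v_13(x) ≥ 0} and ℤ_13^× = {x ∈ ℤ_13 : v_13(x) = 0}. Here v_13(50/37) = v_13(num) − v_13(den) = 0; compare against these criteria.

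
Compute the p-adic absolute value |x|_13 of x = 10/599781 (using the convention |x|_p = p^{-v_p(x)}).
|10/599781|_13 = 28561

Step 1 — compute v_13(x) by factoring powers of 13 out of the numerator and denominator: v_13(10/599781) = -4. Step 2 — apply |x|_p = p^{-v_p(x)} = 13^{4} = 28561.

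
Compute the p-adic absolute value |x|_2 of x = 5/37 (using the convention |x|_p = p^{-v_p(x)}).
|5/37|_2 = 1

Step 1 — compute v_2(x) by factoring powers of 2 out of the numerator and denominator: v_2(5/37) = 0. Step 2 — apply |x|_p = p^{-v_p(x)} = 2^{0} = 1.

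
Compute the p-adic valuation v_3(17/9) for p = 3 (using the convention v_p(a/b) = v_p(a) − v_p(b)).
v_3(17/9) = -2

Factor powers of 3 from the numerator and denominator of the reduced fraction: 17 = 3^0 · 17 and 9 = 3^2 · 1. Apply v_p(a/b) = v_p(a) − v_p(b): v_3(17/9) = 0 − 2 = -2.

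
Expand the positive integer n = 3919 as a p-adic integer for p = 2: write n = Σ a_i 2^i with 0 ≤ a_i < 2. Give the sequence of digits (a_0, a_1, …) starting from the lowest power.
(a_0, a_1, …) = (1, 1, 1, 1, 0, 0, 1, 0, 1, 1, 1, 1)

Repeated division by 2 gives the digits low-to-high: 3919 = 1 + 1·2^1 + 1·2^2 + 1·2^3 + 1·2^6 + 1·2^8 + 1·2^9 + 1·2^10 + 1·2^11. Digit sequence: (1, 1, 1, 1, 0, 0, 1, 0, 1, 1, 1, 1).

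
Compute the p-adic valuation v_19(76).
v_19(76) = 1

v_19(n) is the largest exponent k such that 19^k divides n. Factor out: 76 = 19^1 · 4. (Sign doesn't affect v_p.) So v_19(76) = 1.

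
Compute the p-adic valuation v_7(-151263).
v_7(-151263) = 5

v_7(n) is the largest exponent k such that 7^k divides n. Factor out: -151263 = -7^5 · 9. (Sign doesn't affect v_p.) So v_7(-151263) = 5.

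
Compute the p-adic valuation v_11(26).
v_11(26) = 0

v_11(n) is the largest exponent k such that 11^k divides n. Factor out: 26 = 11^0 · 26. (Sign doesn't affect v_p.) So v_11(26) = 0.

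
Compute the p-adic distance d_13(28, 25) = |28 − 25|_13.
d_13(28, 25) = 1

Step 1 — x − y = 28 − 25 = 3. Step 2 — v_13(3) = 0 (factor: 3 = (13^0 · 3); the sign does not affect v_p). Step 3 — |x − y|_13 = 13^{0} = 1.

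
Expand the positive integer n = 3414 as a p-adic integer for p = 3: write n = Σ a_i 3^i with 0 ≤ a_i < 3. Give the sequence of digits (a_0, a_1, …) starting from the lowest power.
(a_0, a_1, …) = (0, 1, 1, 0, 0, 2, 1, 1)

Repeated division by 3 gives the digits low-to-high: 3414 = 1·3^1 + 1·3^2 + 2·3^5 + 1·3^6 + 1·3^7. Digit sequence: (0, 1, 1, 0, 0, 2, 1, 1).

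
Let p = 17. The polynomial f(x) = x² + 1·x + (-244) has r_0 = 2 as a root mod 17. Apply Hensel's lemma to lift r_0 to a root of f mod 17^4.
r_3 = 30568 (mod 83521)

Hensel: r_{i+1} = r_i − f(r_i)·(f′(r_i))^{-1} mod 17^{i+2}, f′(x) = 2x + 1. Iterate:
  r_0 = 2 (mod 17)
  r_1 = 223 (mod 289)
  r_2 = 1090 (mod 4913)
  r_3 = 30568 (mod 83521)
Final: r = 30568 satisfies f(r) ≡ 0 mod 17^4.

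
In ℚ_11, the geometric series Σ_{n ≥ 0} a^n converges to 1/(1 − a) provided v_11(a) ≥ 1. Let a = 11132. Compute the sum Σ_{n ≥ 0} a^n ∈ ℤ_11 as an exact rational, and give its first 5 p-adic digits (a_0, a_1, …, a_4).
Σ a^n = 1/(1 − a) = -1/11131;  first 5 digits = (1, 0, 4, 8, 5)

v_11(a) = 2 ≥ 1, so the series converges in ℤ_11 to 1/(1 − a) = 1/(1 − 11132) = -1/11131. Expand this rational in ℤ_11: compute digits iteratively via d_i = x_i mod 11, x_{i+1} = (x_i − d_i)/11. The first 5 digits are (1, 0, 4, 8, 5).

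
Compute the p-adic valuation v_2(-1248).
v_2(-1248) = 5

v_2(n) is the largest exponent k such that 2^k divides n. Factor out: -1248 = -2^5 · 39. (Sign doesn't affect v_p.) So v_2(-1248) = 5.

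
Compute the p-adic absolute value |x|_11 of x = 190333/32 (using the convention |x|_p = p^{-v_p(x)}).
|190333/32|_11 = 1/14641

Step 1 — compute v_11(x) by factoring powers of 11 out of the numerator and denominator: v_11(190333/32) = 4. Step 2 — apply |x|_p = p^{-v_p(x)} = 11^{-4} = 1/14641.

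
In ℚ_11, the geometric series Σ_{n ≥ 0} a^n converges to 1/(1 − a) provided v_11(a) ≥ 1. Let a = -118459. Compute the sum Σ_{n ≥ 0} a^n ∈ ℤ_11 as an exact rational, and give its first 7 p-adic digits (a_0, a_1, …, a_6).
Σ a^n = 1/(1 − a) = 1/118460;  first 7 digits = (1, 0, 0, 10, 2, 10, 0)

v_11(a) = 3 ≥ 1, so the series converges in ℤ_11 to 1/(1 − a) = 1/(1 − (-118459)) = 1/118460. Expand this rational in ℤ_11: compute digits iteratively via d_i = x_i mod 11, x_{i+1} = (x_i − d_i)/11. The first 7 digits are (1, 0, 0, 10, 2, 10, 0).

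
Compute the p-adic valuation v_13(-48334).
v_13(-48334) = 3

v_13(n) is the largest exponent k such that 13^k divides n. Factor out: -48334 = -13^3 · 22. (Sign doesn't affect v_p.) So v_13(-48334) = 3.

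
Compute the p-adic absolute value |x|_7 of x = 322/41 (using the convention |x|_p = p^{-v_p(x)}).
|322/41|_7 = 1/7

Step 1 — compute v_7(x) by factoring powers of 7 out of the numerator and denominator: v_7(322/41) = 1. Step 2 — apply |x|_p = p^{-v_p(x)} = 7^{-1} = 1/7.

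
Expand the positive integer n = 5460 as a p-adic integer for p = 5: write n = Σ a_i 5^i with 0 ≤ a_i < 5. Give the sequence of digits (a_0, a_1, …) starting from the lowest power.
(a_0, a_1, …) = (0, 2, 3, 3, 3, 1)

Repeated division by 5 gives the digits low-to-high: 5460 = 2·5^1 + 3·5^2 + 3·5^3 + 3·5^4 + 1·5^5. Digit sequence: (0, 2, 3, 3, 3, 1).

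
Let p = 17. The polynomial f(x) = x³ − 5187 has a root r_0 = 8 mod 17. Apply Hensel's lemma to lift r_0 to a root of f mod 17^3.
r_2 = 4700 (mod 4913)

Hensel: r_{i+1} = r_i − f(r_i)/f′(r_i) mod 17^{i+2}, where f′(x) = 3x². Iterate:
  r_0 = 8 (mod 17)
  r_1 = 76 (mod 289)
  r_2 = 4700 (mod 4913)
Final: r = 4700 with f(r) ≡ 0 mod 17^3.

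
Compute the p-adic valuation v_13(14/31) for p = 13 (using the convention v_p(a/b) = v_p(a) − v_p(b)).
v_13(14/31) = 0

Factor powers of 13 from the numerator and denominator of the reduced fraction: 14 = 13^0 · 14 and 31 = 13^0 · 31. Apply v_p(a/b) = v_p(a) − v_p(b): v_13(14/31) = 0 − 0 = 0.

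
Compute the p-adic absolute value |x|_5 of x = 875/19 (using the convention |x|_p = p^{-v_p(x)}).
|875/19|_5 = 1/125

Step 1 — compute v_5(x) by factoring powers of 5 out of the numerator and denominator: v_5(875/19) = 3. Step 2 — apply |x|_p = p^{-v_p(x)} = 5^{-3} = 1/125.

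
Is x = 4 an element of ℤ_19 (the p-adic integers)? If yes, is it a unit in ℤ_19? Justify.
x ∈ ℤ_19^× (unit); v_19(x) = 0

ℤ_19 = {x ∈ ℚ_19 : v_19(x) ≥ 0} and ℤ_19^× = {x ∈ ℤ_19 : v_19(x) = 0}. Here v_19(4) = v_19(num) − v_19(den) = 0; compare against these criteria.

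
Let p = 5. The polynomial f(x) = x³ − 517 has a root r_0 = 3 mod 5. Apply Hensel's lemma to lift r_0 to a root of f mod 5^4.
r_3 = 198 (mod 625)

Hensel: r_{i+1} = r_i − f(r_i)/f′(r_i) mod 5^{i+2}, where f′(x) = 3x². Iterate:
  r_0 = 3 (mod 5)
  r_1 = 23 (mod 25)
  r_2 = 73 (mod 125)
  r_3 = 198 (mod 625)
Final: r = 198 with f(r) ≡ 0 mod 5^4.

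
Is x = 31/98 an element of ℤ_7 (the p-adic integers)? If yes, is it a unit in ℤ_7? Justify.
x ∉ ℤ_7 (v_7(x) = -2 < 0)

ℤ_7 = {x ∈ ℚ_7 : v_7(x) ≥ 0} and ℤ_7^× = {x ∈ ℤ_7 : v_7(x) = 0}. Here v_7(31/98) = v_7(num) − v_7(den) = -2; compare against these criteria.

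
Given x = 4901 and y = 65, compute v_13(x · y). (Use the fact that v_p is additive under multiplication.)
v_13(318565) = 3

v_p(x) = 2 (factor: 4901 = 13^2 · 29); v_p(y) = 1 (factor: 65 = 13^1 · 5). Additivity: v_p(xy) = v_p(x) + v_p(y) = 2 + 1 = 3. (Direct check: xy = 318565 = 13^3 · (145).)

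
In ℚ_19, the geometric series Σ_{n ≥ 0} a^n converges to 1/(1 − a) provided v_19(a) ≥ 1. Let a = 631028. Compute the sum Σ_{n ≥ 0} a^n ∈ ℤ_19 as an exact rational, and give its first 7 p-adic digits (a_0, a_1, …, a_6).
Σ a^n = 1/(1 − a) = -1/631027;  first 7 digits = (1, 0, 0, 16, 4, 0, 9)

v_19(a) = 3 ≥ 1, so the series converges in ℤ_19 to 1/(1 − a) = 1/(1 − 631028) = -1/631027. Expand this rational in ℤ_19: compute digits iteratively via d_i = x_i mod 19, x_{i+1} = (x_i − d_i)/19. The first 7 digits are (1, 0, 0, 16, 4, 0, 9).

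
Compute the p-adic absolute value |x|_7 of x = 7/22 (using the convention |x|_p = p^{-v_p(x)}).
|7/22|_7 = 1/7

Step 1 — compute v_7(x) by factoring powers of 7 out of the numerator and denominator: v_7(7/22) = 1. Step 2 — apply |x|_p = p^{-v_p(x)} = 7^{-1} = 1/7.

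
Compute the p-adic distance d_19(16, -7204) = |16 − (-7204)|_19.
d_19(16, -7204) = 1/361

Step 1 — x − y = 16 − (-7204) = 7220. Step 2 — v_19(7220) = 2 (factor: 7220 = (19^2 · 20); the sign does not affect v_p). Step 3 — |x − y|_19 = 19^{-2} = 1/361.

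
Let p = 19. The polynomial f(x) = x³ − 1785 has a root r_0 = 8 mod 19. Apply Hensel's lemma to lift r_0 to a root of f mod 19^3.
r_2 = 3352 (mod 6859)

Hensel: r_{i+1} = r_i − f(r_i)/f′(r_i) mod 19^{i+2}, where f′(x) = 3x². Iterate:
  r_0 = 8 (mod 19)
  r_1 = 103 (mod 361)
  r_2 = 3352 (mod 6859)
Final: r = 3352 with f(r) ≡ 0 mod 19^3.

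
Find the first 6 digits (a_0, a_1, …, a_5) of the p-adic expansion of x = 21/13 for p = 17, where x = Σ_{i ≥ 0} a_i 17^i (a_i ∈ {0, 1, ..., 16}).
(a_0, …, a_5) = (16, 7, 10, 2, 9, 6)

v_17(21/13) = 0 (numerator and denominator both coprime to 17), so x ∈ ℤ_17^×. Compute digits iteratively via a_i = x_i mod 17, x_{i+1} = (x_i − a_i)/17, with x_0 = x:
  x_0 = 21/13;  a_0 = 16;  x_1 = (x_0 − 16)/17 = -11/13
  x_1 = -11/13;  a_1 = 7;  x_2 = (x_1 − 7)/17 = -6/13
  x_2 = -6/13;  a_2 = 10;  x_3 = (x_2 − 10)/17 = -8/13
  x_3 = -8/13;  a_3 = 2;  x_4 = (x_3 − 2)/17 = -2/13
  x_4 = -2/13;  a_4 = 9;  x_5 = (x_4 − 9)/17 = -7/13
  x_5 = -7/13;  a_5 = 6;  x_6 = (x_5 − 6)/17 = -5/13
Digits: (16, 7, 10, 2, 9, 6).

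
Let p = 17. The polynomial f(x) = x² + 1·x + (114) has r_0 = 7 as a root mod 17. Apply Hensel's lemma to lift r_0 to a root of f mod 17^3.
r_2 = 4427 (mod 4913)

Hensel: r_{i+1} = r_i − f(r_i)·(f′(r_i))^{-1} mod 17^{i+2}, f′(x) = 2x + 1. Iterate:
  r_0 = 7 (mod 17)
  r_1 = 92 (mod 289)
  r_2 = 4427 (mod 4913)
Final: r = 4427 satisfies f(r) ≡ 0 mod 17^3.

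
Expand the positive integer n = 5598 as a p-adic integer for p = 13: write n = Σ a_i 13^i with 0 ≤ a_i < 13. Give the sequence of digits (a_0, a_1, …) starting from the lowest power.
(a_0, a_1, …) = (8, 1, 7, 2)

Repeated division by 13 gives the digits low-to-high: 5598 = 8 + 1·13^1 + 7·13^2 + 2·13^3. Digit sequence: (8, 1, 7, 2).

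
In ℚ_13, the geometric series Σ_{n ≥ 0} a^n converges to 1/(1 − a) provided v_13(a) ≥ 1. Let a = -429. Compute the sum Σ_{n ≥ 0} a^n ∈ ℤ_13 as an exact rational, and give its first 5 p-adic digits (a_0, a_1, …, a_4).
Σ a^n = 1/(1 − a) = 1/430;  first 5 digits = (1, 6, 7, 0, 7)

v_13(a) = 1 ≥ 1, so the series converges in ℤ_13 to 1/(1 − a) = 1/(1 − (-429)) = 1/430. Expand this rational in ℤ_13: compute digits iteratively via d_i = x_i mod 13, x_{i+1} = (x_i − d_i)/13. The first 5 digits are (1, 6, 7, 0, 7).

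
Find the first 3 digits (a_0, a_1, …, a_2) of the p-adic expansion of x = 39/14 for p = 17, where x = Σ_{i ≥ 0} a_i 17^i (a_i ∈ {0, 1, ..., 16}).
(a_0, …, a_2) = (4, 6, 13)

v_17(39/14) = 0 (numerator and denominator both coprime to 17), so x ∈ ℤ_17^×. Compute digits iteratively via a_i = x_i mod 17, x_{i+1} = (x_i − a_i)/17, with x_0 = x:
  x_0 = 39/14;  a_0 = 4;  x_1 = (x_0 − 4)/17 = -1/14
  x_1 = -1/14;  a_1 = 6;  x_2 = (x_1 − 6)/17 = -5/14
  x_2 = -5/14;  a_2 = 13;  x_3 = (x_2 − 13)/17 = -11/14
Digits: (4, 6, 13).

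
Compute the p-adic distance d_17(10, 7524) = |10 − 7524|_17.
d_17(10, 7524) = 1/289

Step 1 — x − y = 10 − 7524 = -7514. Step 2 — v_17(-7514) = 2 (factor: -7514 = −(17^2 · 26); the sign does not affect v_p). Step 3 — |x − y|_17 = 17^{-2} = 1/289.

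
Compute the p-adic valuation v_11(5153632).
v_11(5153632) = 5

v_11(n) is the largest exponent k such that 11^k divides n. Factor out: 5153632 = 11^5 · 32. (Sign doesn't affect v_p.) So v_11(5153632) = 5.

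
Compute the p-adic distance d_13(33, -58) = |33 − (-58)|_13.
d_13(33, -58) = 1/13

Step 1 — x − y = 33 − (-58) = 91. Step 2 — v_13(91) = 1 (factor: 91 = (13^1 · 7); the sign does not affect v_p). Step 3 — |x − y|_13 = 13^{-1} = 1/13.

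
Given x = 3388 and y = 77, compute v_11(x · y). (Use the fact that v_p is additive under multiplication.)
v_11(260876) = 3

v_p(x) = 2 (factor: 3388 = 11^2 · 28); v_p(y) = 1 (factor: 77 = 11^1 · 7). Additivity: v_p(xy) = v_p(x) + v_p(y) = 2 + 1 = 3. (Direct check: xy = 260876 = 11^3 · (196).)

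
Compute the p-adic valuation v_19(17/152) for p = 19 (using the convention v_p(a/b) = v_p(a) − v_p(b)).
v_19(17/152) = -1

Factor powers of 19 from the numerator and denominator of the reduced fraction: 17 = 19^0 · 17 and 152 = 19^1 · 8. Apply v_p(a/b) = v_p(a) − v_p(b): v_19(17/152) = 0 − 1 = -1.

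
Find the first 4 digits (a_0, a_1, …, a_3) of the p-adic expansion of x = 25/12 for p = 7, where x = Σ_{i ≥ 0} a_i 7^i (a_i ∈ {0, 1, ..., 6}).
(a_0, …, a_3) = (5, 6, 2, 6)

v_7(25/12) = 0 (numerator and denominator both coprime to 7), so x ∈ ℤ_7^×. Compute digits iteratively via a_i = x_i mod 7, x_{i+1} = (x_i − a_i)/7, with x_0 = x:
  x_0 = 25/12;  a_0 = 5;  x_1 = (x_0 − 5)/7 = -5/12
  x_1 = -5/12;  a_1 = 6;  x_2 = (x_1 − 6)/7 = -11/12
  x_2 = -11/12;  a_2 = 2;  x_3 = (x_2 − 2)/7 = -5/12
  x_3 = -5/12;  a_3 = 6;  x_4 = (x_3 − 6)/7 = -11/12
Digits: (5, 6, 2, 6).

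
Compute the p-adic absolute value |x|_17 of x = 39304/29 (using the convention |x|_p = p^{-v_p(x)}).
|39304/29|_17 = 1/4913

Step 1 — compute v_17(x) by factoring powers of 17 out of the numerator and denominator: v_17(39304/29) = 3. Step 2 — apply |x|_p = p^{-v_p(x)} = 17^{-3} = 1/4913.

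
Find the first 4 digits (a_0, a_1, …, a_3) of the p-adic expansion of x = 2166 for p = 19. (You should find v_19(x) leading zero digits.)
(a_0, …, a_3) = (0, 0, 6, 0)

v_19(2166) = 2, so a_0 = ... = a_1 = 0. Factor out: x = 19^2 · u with u = 6 a unit in ℤ_19. Expand u iteratively via a_{v+i} = u_i mod 19, u_{i+1} = (u_i − a_{v+i})/19:
  u_0 = 6;  a_2 = 6;  u_1 = (u_0 − 6)/19 = 0
  u_1 = 0;  a_3 = 0;  u_2 = (u_1 − 0)/19 = 0
Digits: (0, 0, 6, 0).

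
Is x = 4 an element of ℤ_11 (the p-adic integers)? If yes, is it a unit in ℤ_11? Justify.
x ∈ ℤ_11^× (unit); v_11(x) = 0

ℤ_11 = {x ∈ ℚ_11 : v_11(x) ≥ 0} and ℤ_11^× = {x ∈ ℤ_11 : v_11(x) = 0}. Here v_11(4) = v_11(num) − v_11(den) = 0; compare against these criteria.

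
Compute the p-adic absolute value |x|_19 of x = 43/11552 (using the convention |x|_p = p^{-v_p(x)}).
|43/11552|_19 = 361

Step 1 — compute v_19(x) by factoring powers of 19 out of the numerator and denominator: v_19(43/11552) = -2. Step 2 — apply |x|_p = p^{-v_p(x)} = 19^{2} = 361.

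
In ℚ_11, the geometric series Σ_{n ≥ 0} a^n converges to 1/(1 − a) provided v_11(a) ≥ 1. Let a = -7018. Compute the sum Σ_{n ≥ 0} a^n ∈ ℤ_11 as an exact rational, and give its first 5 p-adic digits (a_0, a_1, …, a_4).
Σ a^n = 1/(1 − a) = 1/7019;  first 5 digits = (1, 0, 8, 5, 8)

v_11(a) = 2 ≥ 1, so the series converges in ℤ_11 to 1/(1 − a) = 1/(1 − (-7018)) = 1/7019. Expand this rational in ℤ_11: compute digits iteratively via d_i = x_i mod 11, x_{i+1} = (x_i − d_i)/11. The first 5 digits are (1, 0, 8, 5, 8).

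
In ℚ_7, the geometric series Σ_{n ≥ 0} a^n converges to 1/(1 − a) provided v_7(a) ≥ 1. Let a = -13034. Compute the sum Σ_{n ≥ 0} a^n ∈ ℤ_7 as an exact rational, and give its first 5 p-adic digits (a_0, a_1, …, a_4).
Σ a^n = 1/(1 − a) = 1/13035;  first 5 digits = (1, 0, 0, 4, 1)

v_7(a) = 3 ≥ 1, so the series converges in ℤ_7 to 1/(1 − a) = 1/(1 − (-13034)) = 1/13035. Expand this rational in ℤ_7: compute digits iteratively via d_i = x_i mod 7, x_{i+1} = (x_i − d_i)/7. The first 5 digits are (1, 0, 0, 4, 1).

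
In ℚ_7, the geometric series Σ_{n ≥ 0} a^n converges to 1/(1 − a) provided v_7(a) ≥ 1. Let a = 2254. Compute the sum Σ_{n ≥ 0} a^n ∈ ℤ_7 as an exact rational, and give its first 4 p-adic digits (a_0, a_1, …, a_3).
Σ a^n = 1/(1 − a) = -1/2253;  first 4 digits = (1, 0, 4, 6)

v_7(a) = 2 ≥ 1, so the series converges in ℤ_7 to 1/(1 − a) = 1/(1 − 2254) = -1/2253. Expand this rational in ℤ_7: compute digits iteratively via d_i = x_i mod 7, x_{i+1} = (x_i − d_i)/7. The first 4 digits are (1, 0, 4, 6).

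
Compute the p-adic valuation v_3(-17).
v_3(-17) = 0

v_3(n) is the largest exponent k such that 3^k divides n. Factor out: -17 = -3^0 · 17. (Sign doesn't affect v_p.) So v_3(-17) = 0.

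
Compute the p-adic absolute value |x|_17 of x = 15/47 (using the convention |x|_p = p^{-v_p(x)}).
|15/47|_17 = 1

Step 1 — compute v_17(x) by factoring powers of 17 out of the numerator and denominator: v_17(15/47) = 0. Step 2 — apply |x|_p = p^{-v_p(x)} = 17^{0} = 1.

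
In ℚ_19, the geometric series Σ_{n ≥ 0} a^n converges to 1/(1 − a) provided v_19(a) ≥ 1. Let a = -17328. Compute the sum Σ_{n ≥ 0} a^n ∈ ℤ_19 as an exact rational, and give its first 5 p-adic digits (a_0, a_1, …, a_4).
Σ a^n = 1/(1 − a) = 1/17329;  first 5 digits = (1, 0, 9, 16, 4)

v_19(a) = 2 ≥ 1, so the series converges in ℤ_19 to 1/(1 − a) = 1/(1 − (-17328)) = 1/17329. Expand this rational in ℤ_19: compute digits iteratively via d_i = x_i mod 19, x_{i+1} = (x_i − d_i)/19. The first 5 digits are (1, 0, 9, 16, 4).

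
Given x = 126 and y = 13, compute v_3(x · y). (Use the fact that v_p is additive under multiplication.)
v_3(1638) = 2

v_p(x) = 2 (factor: 126 = 3^2 · 14); v_p(y) = 0 (factor: 13 = 3^0 · 13). Additivity: v_p(xy) = v_p(x) + v_p(y) = 2 + 0 = 2. (Direct check: xy = 1638 = 3^2 · (182).)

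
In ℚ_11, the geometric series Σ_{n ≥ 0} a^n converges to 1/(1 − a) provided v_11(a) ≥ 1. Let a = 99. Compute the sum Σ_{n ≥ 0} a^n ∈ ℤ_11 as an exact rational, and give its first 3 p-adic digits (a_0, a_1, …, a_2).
Σ a^n = 1/(1 − a) = -1/98;  first 3 digits = (1, 9, 4)

v_11(a) = 1 ≥ 1, so the series converges in ℤ_11 to 1/(1 − a) = 1/(1 − 99) = -1/98. Expand this rational in ℤ_11: compute digits iteratively via d_i = x_i mod 11, x_{i+1} = (x_i − d_i)/11. The first 3 digits are (1, 9, 4).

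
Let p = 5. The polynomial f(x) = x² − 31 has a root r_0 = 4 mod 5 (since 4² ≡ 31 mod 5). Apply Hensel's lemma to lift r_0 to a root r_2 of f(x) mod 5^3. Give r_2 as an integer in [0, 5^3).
r_2 = 34 (mod 125)

Hensel's recurrence: r_{i+1} = r_i − f(r_i)·(f′(r_i))^{-1} mod 5^{i+2}, with f′(x) = 2x. Iterate:
  r_0 = 4 (mod 5)
  r_1 = 9 (mod 25)
  r_2 = 34 (mod 125)
Final: r_2 = 34, and one checks f(r_2) ≡ 0 mod 5^3.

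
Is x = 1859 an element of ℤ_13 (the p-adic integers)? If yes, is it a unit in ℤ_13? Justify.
x ∈ ℤ_13 but not a unit; v_13(x) = 2 > 0

ℤ_13 = {x ∈ ℚ_13 : v_13(x) ≥ 0} and ℤ_13^× = {x ∈ ℤ_13 : v_13(x) = 0}. Here v_13(1859) = v_13(num) − v_13(den) = 2; compare against these criteria.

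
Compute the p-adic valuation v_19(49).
v_19(49) = 0

v_19(n) is the largest exponent k such that 19^k divides n. Factor out: 49 = 19^0 · 49. (Sign doesn't affect v_p.) So v_19(49) = 0.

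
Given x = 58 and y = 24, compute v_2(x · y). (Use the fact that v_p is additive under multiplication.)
v_2(1392) = 4

v_p(x) = 1 (factor: 58 = 2^1 · 29); v_p(y) = 3 (factor: 24 = 2^3 · 3). Additivity: v_p(xy) = v_p(x) + v_p(y) = 1 + 3 = 4. (Direct check: xy = 1392 = 2^4 · (87).)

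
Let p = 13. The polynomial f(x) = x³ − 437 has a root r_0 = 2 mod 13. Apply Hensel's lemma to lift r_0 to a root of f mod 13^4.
r_3 = 19515 (mod 28561)

Hensel: r_{i+1} = r_i − f(r_i)/f′(r_i) mod 13^{i+2}, where f′(x) = 3x². Iterate:
  r_0 = 2 (mod 13)
  r_1 = 80 (mod 169)
  r_2 = 1939 (mod 2197)
  r_3 = 19515 (mod 28561)
Final: r = 19515 with f(r) ≡ 0 mod 13^4.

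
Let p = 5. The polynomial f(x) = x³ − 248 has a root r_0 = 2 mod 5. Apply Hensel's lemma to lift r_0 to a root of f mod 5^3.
r_2 = 72 (mod 125)

Hensel: r_{i+1} = r_i − f(r_i)/f′(r_i) mod 5^{i+2}, where f′(x) = 3x². Iterate:
  r_0 = 2 (mod 5)
  r_1 = 22 (mod 25)
  r_2 = 72 (mod 125)
Final: r = 72 with f(r) ≡ 0 mod 5^3.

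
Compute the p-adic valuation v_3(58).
v_3(58) = 0

v_3(n) is the largest exponent k such that 3^k divides n. Factor out: 58 = 3^0 · 58. (Sign doesn't affect v_p.) So v_3(58) = 0.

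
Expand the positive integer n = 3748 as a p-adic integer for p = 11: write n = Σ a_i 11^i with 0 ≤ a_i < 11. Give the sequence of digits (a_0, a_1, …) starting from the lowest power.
(a_0, a_1, …) = (8, 10, 8, 2)

Repeated division by 11 gives the digits low-to-high: 3748 = 8 + 10·11^1 + 8·11^2 + 2·11^3. Digit sequence: (8, 10, 8, 2).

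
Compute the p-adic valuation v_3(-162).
v_3(-162) = 4

v_3(n) is the largest exponent k such that 3^k divides n. Factor out: -162 = -3^4 · 2. (Sign doesn't affect v_p.) So v_3(-162) = 4.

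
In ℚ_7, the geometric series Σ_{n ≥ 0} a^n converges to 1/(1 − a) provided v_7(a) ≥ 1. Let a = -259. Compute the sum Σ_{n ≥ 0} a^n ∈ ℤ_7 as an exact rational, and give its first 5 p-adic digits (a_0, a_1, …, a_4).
Σ a^n = 1/(1 − a) = 1/260;  first 5 digits = (1, 5, 5, 4, 3)

v_7(a) = 1 ≥ 1, so the series converges in ℤ_7 to 1/(1 − a) = 1/(1 − (-259)) = 1/260. Expand this rational in ℤ_7: compute digits iteratively via d_i = x_i mod 7, x_{i+1} = (x_i − d_i)/7. The first 5 digits are (1, 5, 5, 4, 3).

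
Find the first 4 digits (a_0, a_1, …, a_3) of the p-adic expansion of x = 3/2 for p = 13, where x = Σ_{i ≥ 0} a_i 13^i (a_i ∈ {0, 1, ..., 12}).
(a_0, …, a_3) = (8, 6, 6, 6)

v_13(3/2) = 0 (numerator and denominator both coprime to 13), so x ∈ ℤ_13^×. Compute digits iteratively via a_i = x_i mod 13, x_{i+1} = (x_i − a_i)/13, with x_0 = x:
  x_0 = 3/2;  a_0 = 8;  x_1 = (x_0 − 8)/13 = -1/2
  x_1 = -1/2;  a_1 = 6;  x_2 = (x_1 − 6)/13 = -1/2
  x_2 = -1/2;  a_2 = 6;  x_3 = (x_2 − 6)/13 = -1/2
  x_3 = -1/2;  a_3 = 6;  x_4 = (x_3 − 6)/13 = -1/2
Digits: (8, 6, 6, 6).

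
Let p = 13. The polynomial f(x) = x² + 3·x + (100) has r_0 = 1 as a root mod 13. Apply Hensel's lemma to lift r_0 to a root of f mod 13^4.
r_3 = 8295 (mod 28561)

Hensel: r_{i+1} = r_i − f(r_i)·(f′(r_i))^{-1} mod 13^{i+2}, f′(x) = 2x + 3. Iterate:
  r_0 = 1 (mod 13)
  r_1 = 14 (mod 169)
  r_2 = 1704 (mod 2197)
  r_3 = 8295 (mod 28561)
Final: r = 8295 satisfies f(r) ≡ 0 mod 13^4.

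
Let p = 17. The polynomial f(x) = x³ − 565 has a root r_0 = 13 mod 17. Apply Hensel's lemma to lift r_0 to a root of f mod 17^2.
r_1 = 268 (mod 289)

Hensel: r_{i+1} = r_i − f(r_i)/f′(r_i) mod 17^{i+2}, where f′(x) = 3x². Iterate:
  r_0 = 13 (mod 17)
  r_1 = 268 (mod 289)
Final: r = 268 with f(r) ≡ 0 mod 17^2.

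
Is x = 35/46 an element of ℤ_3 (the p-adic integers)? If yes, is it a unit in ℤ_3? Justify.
x ∈ ℤ_3^× (unit); v_3(x) = 0

ℤ_3 = {x ∈ ℚ_3 : v_3(x) ≥ 0} and ℤ_3^× = {x ∈ ℤ_3 : v_3(x) = 0}. Here v_3(35/46) = v_3(num) − v_3(den) = 0; compare against these criteria.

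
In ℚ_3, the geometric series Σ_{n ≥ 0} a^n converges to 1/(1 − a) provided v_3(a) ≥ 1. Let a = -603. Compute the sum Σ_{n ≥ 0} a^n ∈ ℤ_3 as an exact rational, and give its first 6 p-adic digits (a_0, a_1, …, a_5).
Σ a^n = 1/(1 − a) = 1/604;  first 6 digits = (1, 0, 2, 1, 2, 2)

v_3(a) = 2 ≥ 1, so the series converges in ℤ_3 to 1/(1 − a) = 1/(1 − (-603)) = 1/604. Expand this rational in ℤ_3: compute digits iteratively via d_i = x_i mod 3, x_{i+1} = (x_i − d_i)/3. The first 6 digits are (1, 0, 2, 1, 2, 2).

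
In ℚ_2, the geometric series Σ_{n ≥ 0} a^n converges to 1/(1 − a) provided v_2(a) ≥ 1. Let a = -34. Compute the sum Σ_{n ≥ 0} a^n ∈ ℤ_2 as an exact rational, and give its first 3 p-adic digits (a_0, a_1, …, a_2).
Σ a^n = 1/(1 − a) = 1/35;  first 3 digits = (1, 1, 0)

v_2(a) = 1 ≥ 1, so the series converges in ℤ_2 to 1/(1 − a) = 1/(1 − (-34)) = 1/35. Expand this rational in ℤ_2: compute digits iteratively via d_i = x_i mod 2, x_{i+1} = (x_i − d_i)/2. The first 3 digits are (1, 1, 0).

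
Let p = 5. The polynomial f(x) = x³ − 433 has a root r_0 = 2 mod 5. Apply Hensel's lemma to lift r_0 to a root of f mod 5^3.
r_2 = 27 (mod 125)

Hensel: r_{i+1} = r_i − f(r_i)/f′(r_i) mod 5^{i+2}, where f′(x) = 3x². Iterate:
  r_0 = 2 (mod 5)
  r_1 = 2 (mod 25)
  r_2 = 27 (mod 125)
Final: r = 27 with f(r) ≡ 0 mod 5^3.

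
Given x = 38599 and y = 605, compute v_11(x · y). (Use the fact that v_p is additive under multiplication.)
v_11(23352395) = 5

v_p(x) = 3 (factor: 38599 = 11^3 · 29); v_p(y) = 2 (factor: 605 = 11^2 · 5). Additivity: v_p(xy) = v_p(x) + v_p(y) = 3 + 2 = 5. (Direct check: xy = 23352395 = 11^5 · (145).)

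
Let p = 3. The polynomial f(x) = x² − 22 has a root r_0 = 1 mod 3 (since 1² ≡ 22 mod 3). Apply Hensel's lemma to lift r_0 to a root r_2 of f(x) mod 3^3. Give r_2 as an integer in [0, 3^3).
r_2 = 7 (mod 27)

Hensel's recurrence: r_{i+1} = r_i − f(r_i)·(f′(r_i))^{-1} mod 3^{i+2}, with f′(x) = 2x. Iterate:
  r_0 = 1 (mod 3)
  r_1 = 7 (mod 9)
  r_2 = 7 (mod 27)
Final: r_2 = 7, and one checks f(r_2) ≡ 0 mod 3^3.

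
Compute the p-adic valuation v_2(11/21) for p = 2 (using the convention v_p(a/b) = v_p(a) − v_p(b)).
v_2(11/21) = 0

Factor powers of 2 from the numerator and denominator of the reduced fraction: 11 = 2^0 · 11 and 21 = 2^0 · 21. Apply v_p(a/b) = v_p(a) − v_p(b): v_2(11/21) = 0 − 0 = 0.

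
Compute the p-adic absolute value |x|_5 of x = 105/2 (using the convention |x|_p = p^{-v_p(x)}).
|105/2|_5 = 1/5

Step 1 — compute v_5(x) by factoring powers of 5 out of the numerator and denominator: v_5(105/2) = 1. Step 2 — apply |x|_p = p^{-v_p(x)} = 5^{-1} = 1/5.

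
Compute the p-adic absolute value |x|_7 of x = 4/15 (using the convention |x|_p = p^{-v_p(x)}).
|4/15|_7 = 1

Step 1 — compute v_7(x) by factoring powers of 7 out of the numerator and denominator: v_7(4/15) = 0. Step 2 — apply |x|_p = p^{-v_p(x)} = 7^{0} = 1.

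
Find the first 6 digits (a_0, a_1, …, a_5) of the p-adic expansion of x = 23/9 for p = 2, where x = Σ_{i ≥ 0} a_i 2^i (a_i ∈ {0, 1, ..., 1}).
(a_0, …, a_5) = (1, 1, 1, 1, 1, 0)

v_2(23/9) = 0 (numerator and denominator both coprime to 2), so x ∈ ℤ_2^×. Compute digits iteratively via a_i = x_i mod 2, x_{i+1} = (x_i − a_i)/2, with x_0 = x:
  x_0 = 23/9;  a_0 = 1;  x_1 = (x_0 − 1)/2 = 7/9
  x_1 = 7/9;  a_1 = 1;  x_2 = (x_1 − 1)/2 = -1/9
  x_2 = -1/9;  a_2 = 1;  x_3 = (x_2 − 1)/2 = -5/9
  x_3 = -5/9;  a_3 = 1;  x_4 = (x_3 − 1)/2 = -7/9
  x_4 = -7/9;  a_4 = 1;  x_5 = (x_4 − 1)/2 = -8/9
  x_5 = -8/9;  a_5 = 0;  x_6 = (x_5 − 0)/2 = -4/9
Digits: (1, 1, 1, 1, 1, 0).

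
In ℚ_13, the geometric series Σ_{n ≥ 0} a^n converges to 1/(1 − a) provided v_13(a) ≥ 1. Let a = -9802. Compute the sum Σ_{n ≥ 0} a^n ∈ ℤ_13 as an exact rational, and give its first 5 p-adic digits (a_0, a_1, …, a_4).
Σ a^n = 1/(1 − a) = 1/9803;  first 5 digits = (1, 0, 7, 8, 9)

v_13(a) = 2 ≥ 1, so the series converges in ℤ_13 to 1/(1 − a) = 1/(1 − (-9802)) = 1/9803. Expand this rational in ℤ_13: compute digits iteratively via d_i = x_i mod 13, x_{i+1} = (x_i − d_i)/13. The first 5 digits are (1, 0, 7, 8, 9).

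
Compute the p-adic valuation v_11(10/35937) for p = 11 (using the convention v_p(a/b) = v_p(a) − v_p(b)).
v_11(10/35937) = -3

Factor powers of 11 from the numerator and denominator of the reduced fraction: 10 = 11^0 · 10 and 35937 = 11^3 · 27. Apply v_p(a/b) = v_p(a) − v_p(b): v_11(10/35937) = 0 − 3 = -3.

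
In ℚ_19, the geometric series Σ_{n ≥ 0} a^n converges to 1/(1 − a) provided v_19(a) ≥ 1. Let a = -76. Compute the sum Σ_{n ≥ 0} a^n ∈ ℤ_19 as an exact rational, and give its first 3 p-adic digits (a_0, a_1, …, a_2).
Σ a^n = 1/(1 − a) = 1/77;  first 3 digits = (1, 15, 15)

v_19(a) = 1 ≥ 1, so the series converges in ℤ_19 to 1/(1 − a) = 1/(1 − (-76)) = 1/77. Expand this rational in ℤ_19: compute digits iteratively via d_i = x_i mod 19, x_{i+1} = (x_i − d_i)/19. The first 3 digits are (1, 15, 15).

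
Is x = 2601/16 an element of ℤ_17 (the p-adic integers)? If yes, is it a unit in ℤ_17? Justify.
x ∈ ℤ_17 but not a unit; v_17(x) = 2 > 0

ℤ_17 = {x ∈ ℚ_17 : v_17(x) ≥ 0} and ℤ_17^× = {x ∈ ℤ_17 : v_17(x) = 0}. Here v_17(2601/16) = v_17(num) − v_17(den) = 2; compare against these criteria.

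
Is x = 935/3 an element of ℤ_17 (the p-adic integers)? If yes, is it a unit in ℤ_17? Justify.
x ∈ ℤ_17 but not a unit; v_17(x) = 1 > 0

ℤ_17 = {x ∈ ℚ_17 : v_17(x) ≥ 0} and ℤ_17^× = {x ∈ ℤ_17 : v_17(x) = 0}. Here v_17(935/3) = v_17(num) − v_17(den) = 1; compare against these criteria.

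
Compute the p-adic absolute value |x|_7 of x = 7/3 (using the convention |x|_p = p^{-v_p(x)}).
|7/3|_7 = 1/7

Step 1 — compute v_7(x) by factoring powers of 7 out of the numerator and denominator: v_7(7/3) = 1. Step 2 — apply |x|_p = p^{-v_p(x)} = 7^{-1} = 1/7.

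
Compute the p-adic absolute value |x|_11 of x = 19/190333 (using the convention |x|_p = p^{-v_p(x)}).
|19/190333|_11 = 14641

Step 1 — compute v_11(x) by factoring powers of 11 out of the numerator and denominator: v_11(19/190333) = -4. Step 2 — apply |x|_p = p^{-v_p(x)} = 11^{4} = 14641.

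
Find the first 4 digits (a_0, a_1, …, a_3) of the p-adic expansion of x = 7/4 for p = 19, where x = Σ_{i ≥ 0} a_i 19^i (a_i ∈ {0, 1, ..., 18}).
(a_0, …, a_3) = (16, 4, 14, 4)

v_19(7/4) = 0 (numerator and denominator both coprime to 19), so x ∈ ℤ_19^×. Compute digits iteratively via a_i = x_i mod 19, x_{i+1} = (x_i − a_i)/19, with x_0 = x:
  x_0 = 7/4;  a_0 = 16;  x_1 = (x_0 − 16)/19 = -3/4
  x_1 = -3/4;  a_1 = 4;  x_2 = (x_1 − 4)/19 = -1/4
  x_2 = -1/4;  a_2 = 14;  x_3 = (x_2 − 14)/19 = -3/4
  x_3 = -3/4;  a_3 = 4;  x_4 = (x_3 − 4)/19 = -1/4
Digits: (16, 4, 14, 4).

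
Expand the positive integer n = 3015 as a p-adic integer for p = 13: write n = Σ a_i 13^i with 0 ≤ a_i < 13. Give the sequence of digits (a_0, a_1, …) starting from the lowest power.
(a_0, a_1, …) = (12, 10, 4, 1)

Repeated division by 13 gives the digits low-to-high: 3015 = 12 + 10·13^1 + 4·13^2 + 1·13^3. Digit sequence: (12, 10, 4, 1).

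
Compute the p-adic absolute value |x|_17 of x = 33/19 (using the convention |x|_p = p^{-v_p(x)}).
|33/19|_17 = 1

Step 1 — compute v_17(x) by factoring powers of 17 out of the numerator and denominator: v_17(33/19) = 0. Step 2 — apply |x|_p = p^{-v_p(x)} = 17^{0} = 1.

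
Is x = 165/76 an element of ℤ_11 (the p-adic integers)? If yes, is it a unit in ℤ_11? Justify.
x ∈ ℤ_11 but not a unit; v_11(x) = 1 > 0

ℤ_11 = {x ∈ ℚ_11 : v_11(x) ≥ 0} and ℤ_11^× = {x ∈ ℤ_11 : v_11(x) = 0}. Here v_11(165/76) = v_11(num) − v_11(den) = 1; compare against these criteria.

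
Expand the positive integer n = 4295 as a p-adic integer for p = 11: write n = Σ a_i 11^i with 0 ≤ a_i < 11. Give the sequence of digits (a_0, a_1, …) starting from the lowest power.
(a_0, a_1, …) = (5, 5, 2, 3)

Repeated division by 11 gives the digits low-to-high: 4295 = 5 + 5·11^1 + 2·11^2 + 3·11^3. Digit sequence: (5, 5, 2, 3).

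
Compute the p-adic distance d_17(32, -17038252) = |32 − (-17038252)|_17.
d_17(32, -17038252) = 1/1419857

Step 1 — x − y = 32 − (-17038252) = 17038284. Step 2 — v_17(17038284) = 5 (factor: 17038284 = (17^5 · 12); the sign does not affect v_p). Step 3 — |x − y|_17 = 17^{-5} = 1/1419857.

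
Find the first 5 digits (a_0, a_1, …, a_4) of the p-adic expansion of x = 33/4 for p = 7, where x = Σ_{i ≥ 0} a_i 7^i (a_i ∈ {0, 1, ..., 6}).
(a_0, …, a_4) = (3, 6, 1, 5, 1)

v_7(33/4) = 0 (numerator and denominator both coprime to 7), so x ∈ ℤ_7^×. Compute digits iteratively via a_i = x_i mod 7, x_{i+1} = (x_i − a_i)/7, with x_0 = x:
  x_0 = 33/4;  a_0 = 3;  x_1 = (x_0 − 3)/7 = 3/4
  x_1 = 3/4;  a_1 = 6;  x_2 = (x_1 − 6)/7 = -3/4
  x_2 = -3/4;  a_2 = 1;  x_3 = (x_2 − 1)/7 = -1/4
  x_3 = -1/4;  a_3 = 5;  x_4 = (x_3 − 5)/7 = -3/4
  x_4 = -3/4;  a_4 = 1;  x_5 = (x_4 − 1)/7 = -1/4
Digits: (3, 6, 1, 5, 1).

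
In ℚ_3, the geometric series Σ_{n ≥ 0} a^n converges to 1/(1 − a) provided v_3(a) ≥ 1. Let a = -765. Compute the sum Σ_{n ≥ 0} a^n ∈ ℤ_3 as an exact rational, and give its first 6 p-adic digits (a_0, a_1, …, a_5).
Σ a^n = 1/(1 − a) = 1/766;  first 6 digits = (1, 0, 2, 1, 0, 2)

v_3(a) = 2 ≥ 1, so the series converges in ℤ_3 to 1/(1 − a) = 1/(1 − (-765)) = 1/766. Expand this rational in ℤ_3: compute digits iteratively via d_i = x_i mod 3, x_{i+1} = (x_i − d_i)/3. The first 6 digits are (1, 0, 2, 1, 0, 2).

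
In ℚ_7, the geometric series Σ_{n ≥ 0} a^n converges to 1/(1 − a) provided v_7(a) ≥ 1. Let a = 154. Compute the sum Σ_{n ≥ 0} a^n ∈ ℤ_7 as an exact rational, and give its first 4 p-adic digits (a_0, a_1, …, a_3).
Σ a^n = 1/(1 − a) = -1/153;  first 4 digits = (1, 1, 4, 0)

v_7(a) = 1 ≥ 1, so the series converges in ℤ_7 to 1/(1 − a) = 1/(1 − 154) = -1/153. Expand this rational in ℤ_7: compute digits iteratively via d_i = x_i mod 7, x_{i+1} = (x_i − d_i)/7. The first 4 digits are (1, 1, 4, 0).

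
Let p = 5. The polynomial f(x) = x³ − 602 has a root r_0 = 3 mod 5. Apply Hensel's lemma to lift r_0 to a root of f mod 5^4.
r_3 = 603 (mod 625)

Hensel: r_{i+1} = r_i − f(r_i)/f′(r_i) mod 5^{i+2}, where f′(x) = 3x². Iterate:
  r_0 = 3 (mod 5)
  r_1 = 3 (mod 25)
  r_2 = 103 (mod 125)
  r_3 = 603 (mod 625)
Final: r = 603 with f(r) ≡ 0 mod 5^4.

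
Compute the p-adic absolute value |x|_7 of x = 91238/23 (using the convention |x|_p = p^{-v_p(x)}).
|91238/23|_7 = 1/2401

Step 1 — compute v_7(x) by factoring powers of 7 out of the numerator and denominator: v_7(91238/23) = 4. Step 2 — apply |x|_p = p^{-v_p(x)} = 7^{-4} = 1/2401.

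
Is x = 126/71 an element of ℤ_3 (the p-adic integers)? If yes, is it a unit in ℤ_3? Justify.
x ∈ ℤ_3 but not a unit; v_3(x) = 2 > 0

ℤ_3 = {x ∈ ℚ_3 : v_3(x) ≥ 0} and ℤ_3^× = {x ∈ ℤ_3 : v_3(x) = 0}. Here v_3(126/71) = v_3(num) − v_3(den) = 2; compare against these criteria.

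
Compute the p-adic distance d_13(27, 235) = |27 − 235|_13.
d_13(27, 235) = 1/13

Step 1 — x − y = 27 − 235 = -208. Step 2 — v_13(-208) = 1 (factor: -208 = −(13^1 · 16); the sign does not affect v_p). Step 3 — |x − y|_13 = 13^{-1} = 1/13.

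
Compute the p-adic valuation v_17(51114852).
v_17(51114852) = 5

v_17(n) is the largest exponent k such that 17^k divides n. Factor out: 51114852 = 17^5 · 36. (Sign doesn't affect v_p.) So v_17(51114852) = 5.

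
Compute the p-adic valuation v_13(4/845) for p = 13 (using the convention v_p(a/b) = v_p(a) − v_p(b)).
v_13(4/845) = -2

Factor powers of 13 from the numerator and denominator of the reduced fraction: 4 = 13^0 · 4 and 845 = 13^2 · 5. Apply v_p(a/b) = v_p(a) − v_p(b): v_13(4/845) = 0 − 2 = -2.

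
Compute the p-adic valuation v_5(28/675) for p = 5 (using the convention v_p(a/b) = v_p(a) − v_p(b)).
v_5(28/675) = -2

Factor powers of 5 from the numerator and denominator of the reduced fraction: 28 = 5^0 · 28 and 675 = 5^2 · 27. Apply v_p(a/b) = v_p(a) − v_p(b): v_5(28/675) = 0 − 2 = -2.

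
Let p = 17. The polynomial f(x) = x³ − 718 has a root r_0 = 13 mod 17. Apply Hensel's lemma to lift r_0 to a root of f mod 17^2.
r_1 = 217 (mod 289)

Hensel: r_{i+1} = r_i − f(r_i)/f′(r_i) mod 17^{i+2}, where f′(x) = 3x². Iterate:
  r_0 = 13 (mod 17)
  r_1 = 217 (mod 289)
Final: r = 217 with f(r) ≡ 0 mod 17^2.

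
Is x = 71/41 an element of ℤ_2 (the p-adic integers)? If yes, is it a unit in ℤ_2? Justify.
x ∈ ℤ_2^× (unit); v_2(x) = 0

ℤ_2 = {x ∈ ℚ_2 : v_2(x) ≥ 0} and ℤ_2^× = {x ∈ ℤ_2 : v_2(x) = 0}. Here v_2(71/41) = v_2(num) − v_2(den) = 0; compare against these criteria.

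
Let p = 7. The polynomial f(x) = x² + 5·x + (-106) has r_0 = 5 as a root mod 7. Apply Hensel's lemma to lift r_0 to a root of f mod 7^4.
r_3 = 257 (mod 2401)

Hensel: r_{i+1} = r_i − f(r_i)·(f′(r_i))^{-1} mod 7^{i+2}, f′(x) = 2x + 5. Iterate:
  r_0 = 5 (mod 7)
  r_1 = 12 (mod 49)
  r_2 = 257 (mod 343)
  r_3 = 257 (mod 2401)
Final: r = 257 satisfies f(r) ≡ 0 mod 7^4.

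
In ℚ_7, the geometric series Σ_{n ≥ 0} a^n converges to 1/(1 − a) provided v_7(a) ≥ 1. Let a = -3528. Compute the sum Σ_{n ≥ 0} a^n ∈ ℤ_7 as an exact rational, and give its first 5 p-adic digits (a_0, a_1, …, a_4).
Σ a^n = 1/(1 − a) = 1/3529;  first 5 digits = (1, 0, 5, 3, 2)

v_7(a) = 2 ≥ 1, so the series converges in ℤ_7 to 1/(1 − a) = 1/(1 − (-3528)) = 1/3529. Expand this rational in ℤ_7: compute digits iteratively via d_i = x_i mod 7, x_{i+1} = (x_i − d_i)/7. The first 5 digits are (1, 0, 5, 3, 2).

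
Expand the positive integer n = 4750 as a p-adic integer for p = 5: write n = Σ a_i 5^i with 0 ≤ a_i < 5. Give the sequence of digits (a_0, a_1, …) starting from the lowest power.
(a_0, a_1, …) = (0, 0, 0, 3, 2, 1)

Repeated division by 5 gives the digits low-to-high: 4750 = 3·5^3 + 2·5^4 + 1·5^5. Digit sequence: (0, 0, 0, 3, 2, 1).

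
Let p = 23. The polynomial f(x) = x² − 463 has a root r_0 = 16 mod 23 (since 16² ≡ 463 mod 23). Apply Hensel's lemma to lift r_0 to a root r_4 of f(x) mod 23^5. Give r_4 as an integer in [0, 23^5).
r_4 = 4592288 (mod 6436343)

Hensel's recurrence: r_{i+1} = r_i − f(r_i)·(f′(r_i))^{-1} mod 23^{i+2}, with f′(x) = 2x. Iterate:
  r_0 = 16 (mod 23)
  r_1 = 39 (mod 529)
  r_2 = 5329 (mod 12167)
  r_3 = 114832 (mod 279841)
  r_4 = 4592288 (mod 6436343)
Final: r_4 = 4592288, and one checks f(r_4) ≡ 0 mod 23^5.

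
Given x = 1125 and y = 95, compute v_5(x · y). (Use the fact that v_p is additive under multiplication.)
v_5(106875) = 4

v_p(x) = 3 (factor: 1125 = 5^3 · 9); v_p(y) = 1 (factor: 95 = 5^1 · 19). Additivity: v_p(xy) = v_p(x) + v_p(y) = 3 + 1 = 4. (Direct check: xy = 106875 = 5^4 · (171).)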